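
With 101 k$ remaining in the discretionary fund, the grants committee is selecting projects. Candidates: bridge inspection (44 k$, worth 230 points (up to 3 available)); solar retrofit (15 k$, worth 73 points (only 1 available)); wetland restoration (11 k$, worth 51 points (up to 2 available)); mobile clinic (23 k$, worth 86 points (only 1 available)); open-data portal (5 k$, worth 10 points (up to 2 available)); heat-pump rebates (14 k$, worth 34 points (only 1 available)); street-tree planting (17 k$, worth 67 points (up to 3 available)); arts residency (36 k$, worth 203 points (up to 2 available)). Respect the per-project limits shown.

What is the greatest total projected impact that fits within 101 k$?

530

Solar retrofit + wetland restoration + 2×arts residency uses 98 of the 101 k$ and totals 530.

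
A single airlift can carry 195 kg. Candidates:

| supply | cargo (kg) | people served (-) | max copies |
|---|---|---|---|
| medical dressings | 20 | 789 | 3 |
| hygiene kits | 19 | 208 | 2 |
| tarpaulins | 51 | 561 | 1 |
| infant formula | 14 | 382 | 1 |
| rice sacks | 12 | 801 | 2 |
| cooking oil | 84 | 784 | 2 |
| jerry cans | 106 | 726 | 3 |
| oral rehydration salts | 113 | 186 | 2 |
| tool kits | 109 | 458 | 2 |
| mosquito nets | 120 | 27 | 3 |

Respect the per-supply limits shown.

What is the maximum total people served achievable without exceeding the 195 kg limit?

5328

Ranking by ratio (people served/kg): rice sacks 66.75, medical dressings 39.45, infant formula 27.29, tarpaulins 11.00.
Taking 3×medical dressings + 2×hygiene kits + tarpaulins + infant formula + 2×rice sacks: 187 kg used, 5328 in people served.
That's the maximum — no swap from here does better than 5328.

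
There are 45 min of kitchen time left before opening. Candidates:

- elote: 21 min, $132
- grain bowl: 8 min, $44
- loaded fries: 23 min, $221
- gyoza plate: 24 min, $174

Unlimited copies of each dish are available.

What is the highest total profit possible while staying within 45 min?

Density check — loaded fries 9.61, gyoza plate 7.25, elote 6.29 are the best per min.
The ratio ordering already packs tightly: elote + loaded fries, 44 min, 353.
The spare 1 min is too small for any remaining dish, and no exchange beats 353.

353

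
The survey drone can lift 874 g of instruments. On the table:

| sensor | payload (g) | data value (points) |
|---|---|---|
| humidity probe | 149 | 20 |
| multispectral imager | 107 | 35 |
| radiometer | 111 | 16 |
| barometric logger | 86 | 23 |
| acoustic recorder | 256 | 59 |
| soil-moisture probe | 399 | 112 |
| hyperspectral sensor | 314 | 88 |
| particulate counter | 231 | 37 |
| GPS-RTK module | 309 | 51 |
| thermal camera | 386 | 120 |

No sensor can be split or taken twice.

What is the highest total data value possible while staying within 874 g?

255

By data value per g: multispectral imager 0.33, thermal camera 0.31, soil-moisture probe 0.28, hyperspectral sensor 0.28 lead.
Greedy by ratio would take multispectral imager + hyperspectral sensor + thermal camera: 807 g used, total 243.
The 421 g tied up in multispectral imager and hyperspectral sensor is better spent on barometric logger + soil-moisture probe — total rises to 255 (871 g).
The closest alternative, multispectral imager + hyperspectral sensor + thermal camera, reaches only 243.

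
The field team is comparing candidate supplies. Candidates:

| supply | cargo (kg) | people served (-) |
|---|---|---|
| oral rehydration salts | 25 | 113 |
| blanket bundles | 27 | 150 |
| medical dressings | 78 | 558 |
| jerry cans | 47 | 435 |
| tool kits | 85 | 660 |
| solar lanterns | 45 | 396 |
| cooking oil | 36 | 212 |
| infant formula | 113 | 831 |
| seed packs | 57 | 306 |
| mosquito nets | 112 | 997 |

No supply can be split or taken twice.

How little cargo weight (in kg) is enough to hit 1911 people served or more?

Need the lightest bundle worth ≥ 1911.
Taking oral rehydration salts + jerry cans + solar lanterns + mosquito nets gives 1941 (≥ 1911) for 229 kg.
Below 229 kg the best achievable stays under 1911.

229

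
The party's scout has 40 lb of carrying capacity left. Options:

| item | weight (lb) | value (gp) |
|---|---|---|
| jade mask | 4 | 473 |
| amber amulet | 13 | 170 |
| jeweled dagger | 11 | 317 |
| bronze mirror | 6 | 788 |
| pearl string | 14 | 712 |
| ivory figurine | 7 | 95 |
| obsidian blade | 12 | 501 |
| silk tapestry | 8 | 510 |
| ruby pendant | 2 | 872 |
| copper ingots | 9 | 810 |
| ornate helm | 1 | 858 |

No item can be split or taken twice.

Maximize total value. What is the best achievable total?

Density check — ornate helm 858.00, ruby pendant 436.00, bronze mirror 131.33, jade mask 118.25 are the best per lb.
A density-first pass picks jade mask + bronze mirror + ivory figurine + silk tapestry + ruby pendant + copper ingots + ornate helm — 4406 at 37 lb.
The 11 lb tied up in jade mask and ivory figurine is better spent on pearl string — total rises to 4550 (40 lb).

4550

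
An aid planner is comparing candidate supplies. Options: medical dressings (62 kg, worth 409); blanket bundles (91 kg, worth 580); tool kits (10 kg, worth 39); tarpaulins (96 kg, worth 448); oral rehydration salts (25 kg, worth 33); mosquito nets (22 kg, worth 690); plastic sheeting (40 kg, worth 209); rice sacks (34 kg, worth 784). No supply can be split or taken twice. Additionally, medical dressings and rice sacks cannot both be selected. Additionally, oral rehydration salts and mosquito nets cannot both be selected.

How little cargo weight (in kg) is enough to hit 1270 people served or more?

Look for the lowest-cargo combination reaching 1270.
mosquito nets + rice sacks: 1474 people served at 56 kg.
Below 56 kg the best achievable stays under 1270.

56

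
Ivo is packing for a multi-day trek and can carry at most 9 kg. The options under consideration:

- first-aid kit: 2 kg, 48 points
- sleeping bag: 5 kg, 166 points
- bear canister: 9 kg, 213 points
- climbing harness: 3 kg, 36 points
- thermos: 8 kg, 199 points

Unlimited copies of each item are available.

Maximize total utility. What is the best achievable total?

262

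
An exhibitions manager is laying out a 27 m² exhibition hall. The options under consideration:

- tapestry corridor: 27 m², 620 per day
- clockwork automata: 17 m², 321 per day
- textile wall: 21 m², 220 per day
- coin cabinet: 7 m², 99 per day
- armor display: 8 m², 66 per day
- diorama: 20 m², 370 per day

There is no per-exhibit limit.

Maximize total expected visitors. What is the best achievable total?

620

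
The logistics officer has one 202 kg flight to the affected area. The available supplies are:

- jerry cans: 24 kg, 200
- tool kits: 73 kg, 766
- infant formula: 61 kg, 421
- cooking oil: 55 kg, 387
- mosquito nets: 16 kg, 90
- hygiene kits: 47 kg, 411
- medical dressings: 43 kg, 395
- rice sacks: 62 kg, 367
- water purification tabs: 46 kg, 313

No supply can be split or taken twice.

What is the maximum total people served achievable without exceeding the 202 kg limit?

A density-first pass picks jerry cans + tool kits + hygiene kits + medical dressings — 1772 at 187 kg.
The 47 kg tied up in hygiene kits is better spent on infant formula — total rises to 1782 (201 kg).
Next best is jerry cans + tool kits + hygiene kits + medical dressings at 1772 (187 kg) — short by 10.

1782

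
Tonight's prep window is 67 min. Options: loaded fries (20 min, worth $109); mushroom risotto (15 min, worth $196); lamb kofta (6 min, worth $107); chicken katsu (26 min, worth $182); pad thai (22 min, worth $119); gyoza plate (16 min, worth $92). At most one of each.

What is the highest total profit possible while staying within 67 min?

594

Taking the top-ratio dishes first gives mushroom risotto + lamb kofta + chicken katsu + gyoza plate for 577 (63 min).
Dropping gyoza plate frees 16 min; slotting in loaded fries (20 min) lifts the total to 594 at 67 min.
No other feasible combination exceeds 594.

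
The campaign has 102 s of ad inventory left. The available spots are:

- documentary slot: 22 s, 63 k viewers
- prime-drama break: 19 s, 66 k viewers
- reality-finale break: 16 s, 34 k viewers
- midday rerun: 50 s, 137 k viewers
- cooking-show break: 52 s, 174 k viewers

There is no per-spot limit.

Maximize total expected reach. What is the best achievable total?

Ranking by ratio (expected reach/s): prime-drama break 3.47, cooking-show break 3.35, documentary slot 2.86, midday rerun 2.74.
Best packing: 5×prime-drama break — 95 s, 330 total.

330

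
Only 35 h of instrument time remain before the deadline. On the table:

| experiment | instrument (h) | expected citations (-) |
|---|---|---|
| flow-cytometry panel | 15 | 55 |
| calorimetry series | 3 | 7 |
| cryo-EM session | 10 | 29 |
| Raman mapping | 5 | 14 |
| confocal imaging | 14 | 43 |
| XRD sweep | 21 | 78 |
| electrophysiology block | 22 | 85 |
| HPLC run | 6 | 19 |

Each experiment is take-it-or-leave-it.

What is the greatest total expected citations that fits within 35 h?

Greedy by ratio would take Raman mapping + electrophysiology block + HPLC run: 33 h used, total 118.
A better packing is confocal imaging + XRD sweep: 35 h, total 121.
An exhaustive check of the 256 subsets confirms 121.

121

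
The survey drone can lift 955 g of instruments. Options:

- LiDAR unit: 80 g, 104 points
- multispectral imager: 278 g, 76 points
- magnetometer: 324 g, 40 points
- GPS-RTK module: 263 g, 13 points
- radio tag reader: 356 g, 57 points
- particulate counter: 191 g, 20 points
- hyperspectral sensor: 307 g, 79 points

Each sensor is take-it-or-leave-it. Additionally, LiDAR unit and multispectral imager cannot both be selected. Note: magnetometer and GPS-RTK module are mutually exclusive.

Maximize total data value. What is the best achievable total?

260

Density check — LiDAR unit 1.30, multispectral imager 0.27, hyperspectral sensor 0.26 are the best per g.
LiDAR unit + radio tag reader + particulate counter + hyperspectral sensor uses 934 of the 955 g and totals 260.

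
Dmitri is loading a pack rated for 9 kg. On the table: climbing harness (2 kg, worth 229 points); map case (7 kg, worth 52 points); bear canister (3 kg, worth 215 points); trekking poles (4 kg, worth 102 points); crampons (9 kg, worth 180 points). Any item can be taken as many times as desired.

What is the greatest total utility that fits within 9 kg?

Best packing: 4×climbing harness — 8 kg, 916 total.
That's the maximum — no swap from here does better than 916.

916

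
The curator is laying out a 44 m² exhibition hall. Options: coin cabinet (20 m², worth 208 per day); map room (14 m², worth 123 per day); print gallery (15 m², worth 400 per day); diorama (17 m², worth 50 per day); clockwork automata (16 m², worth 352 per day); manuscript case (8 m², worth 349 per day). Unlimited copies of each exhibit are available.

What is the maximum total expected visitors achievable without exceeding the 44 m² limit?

1745

By expected visitors per m²: manuscript case 43.62, print gallery 26.67, clockwork automata 22.00, coin cabinet 10.40 lead.
The ratio ordering already packs tightly: 5×manuscript case, 40 m², 1745.
The spare 4 m² is too small for any remaining exhibit, and no exchange beats 1745.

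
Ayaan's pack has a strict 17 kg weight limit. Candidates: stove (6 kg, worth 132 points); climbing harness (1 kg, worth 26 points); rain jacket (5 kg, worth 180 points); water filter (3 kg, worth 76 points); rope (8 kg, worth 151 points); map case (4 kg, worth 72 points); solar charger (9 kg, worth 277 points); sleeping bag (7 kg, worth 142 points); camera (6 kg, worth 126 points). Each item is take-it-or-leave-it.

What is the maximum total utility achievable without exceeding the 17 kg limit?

Filling by ratio: climbing harness + rain jacket + solar charger for 483, with 2 kg left unused.
Replace climbing harness with water filter: the trade gains 50 net, giving 533 at 17 kg.

533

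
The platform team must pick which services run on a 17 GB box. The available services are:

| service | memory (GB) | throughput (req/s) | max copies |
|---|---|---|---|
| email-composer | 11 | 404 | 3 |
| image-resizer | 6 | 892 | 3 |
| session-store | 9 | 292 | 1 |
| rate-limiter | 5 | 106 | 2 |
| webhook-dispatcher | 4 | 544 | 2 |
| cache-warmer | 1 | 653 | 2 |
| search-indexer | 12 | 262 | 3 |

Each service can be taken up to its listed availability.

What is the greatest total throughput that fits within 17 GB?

Ranking by ratio (throughput/GB): cache-warmer 653.00, image-resizer 148.67, webhook-dispatcher 136.00, email-composer 36.73.
The ratio heuristic lands on 2×image-resizer + 2×cache-warmer (3090) but leaves 3 GB idle.
Dropping image-resizer frees 6 GB; slotting in 2×webhook-dispatcher (8 GB) lifts the total to 3286 at 16 GB.
Every other selection either busts 17 GB or exceeds an availability limit or fails to beat 3286.

3286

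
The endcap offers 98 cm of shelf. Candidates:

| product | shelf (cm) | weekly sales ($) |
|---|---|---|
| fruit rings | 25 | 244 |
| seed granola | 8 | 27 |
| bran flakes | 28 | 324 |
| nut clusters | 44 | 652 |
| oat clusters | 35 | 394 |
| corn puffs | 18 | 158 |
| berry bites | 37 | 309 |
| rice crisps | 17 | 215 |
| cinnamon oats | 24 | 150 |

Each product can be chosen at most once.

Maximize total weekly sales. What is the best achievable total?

Filling by ratio: seed granola + bran flakes + nut clusters + rice crisps for 1218, with 1 cm left unused.
Replace seed granola and bran flakes with oat clusters: the trade gains 43 net, giving 1261 at 96 cm.
Next best is fruit rings + bran flakes + nut clusters at 1220 (97 cm) — short by 41.

1261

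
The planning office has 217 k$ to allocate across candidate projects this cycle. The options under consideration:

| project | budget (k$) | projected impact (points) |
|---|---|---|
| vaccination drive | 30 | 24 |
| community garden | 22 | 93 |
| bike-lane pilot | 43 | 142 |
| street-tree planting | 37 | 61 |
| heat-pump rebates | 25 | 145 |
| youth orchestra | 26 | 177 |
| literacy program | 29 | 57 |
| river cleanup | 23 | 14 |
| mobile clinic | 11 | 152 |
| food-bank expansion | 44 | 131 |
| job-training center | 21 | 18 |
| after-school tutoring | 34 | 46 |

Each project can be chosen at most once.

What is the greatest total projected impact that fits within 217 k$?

901

Greedy by ratio would take community garden + bike-lane pilot + heat-pump rebates + youth orchestra + literacy program + mobile clinic + food-bank expansion: 200 k$ used, total 897.
Dropping literacy program frees 29 k$; slotting in street-tree planting (37 k$) lifts the total to 901 at 208 k$.
The closest alternative, community garden + bike-lane pilot + heat-pump rebates + youth orchestra + literacy program + mobile clinic + food-bank expansion, reaches only 897.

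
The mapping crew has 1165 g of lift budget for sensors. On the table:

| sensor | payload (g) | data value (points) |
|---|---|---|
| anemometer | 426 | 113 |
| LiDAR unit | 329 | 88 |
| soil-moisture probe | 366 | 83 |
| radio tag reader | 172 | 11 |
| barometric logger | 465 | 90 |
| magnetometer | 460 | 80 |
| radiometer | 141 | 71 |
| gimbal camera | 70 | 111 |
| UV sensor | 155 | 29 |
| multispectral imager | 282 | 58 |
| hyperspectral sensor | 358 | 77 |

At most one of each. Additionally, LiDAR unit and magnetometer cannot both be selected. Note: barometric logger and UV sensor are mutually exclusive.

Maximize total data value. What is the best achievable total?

Ranking by ratio (data value/g): gimbal camera 1.59, radiometer 0.50, LiDAR unit 0.27.
Anemometer + LiDAR unit + radiometer + gimbal camera + UV sensor uses 1121 of the 1165 g and totals 412.
Next best is anemometer + soil-moisture probe + radiometer + gimbal camera + UV sensor at 407 (1158 g) — short by 5.

412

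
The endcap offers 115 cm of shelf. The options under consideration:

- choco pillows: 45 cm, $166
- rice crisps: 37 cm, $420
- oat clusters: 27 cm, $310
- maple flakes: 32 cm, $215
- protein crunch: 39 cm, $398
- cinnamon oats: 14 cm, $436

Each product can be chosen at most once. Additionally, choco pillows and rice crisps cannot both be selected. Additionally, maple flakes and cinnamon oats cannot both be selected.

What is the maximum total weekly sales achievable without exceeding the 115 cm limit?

1254

By weekly sales per cm: cinnamon oats 31.14, oat clusters 11.48, rice crisps 11.35, protein crunch 10.21 lead.
Best packing: rice crisps + protein crunch + cinnamon oats — 90 cm, 1254 total.
That's the maximum — no feasible swap from here does better than 1254.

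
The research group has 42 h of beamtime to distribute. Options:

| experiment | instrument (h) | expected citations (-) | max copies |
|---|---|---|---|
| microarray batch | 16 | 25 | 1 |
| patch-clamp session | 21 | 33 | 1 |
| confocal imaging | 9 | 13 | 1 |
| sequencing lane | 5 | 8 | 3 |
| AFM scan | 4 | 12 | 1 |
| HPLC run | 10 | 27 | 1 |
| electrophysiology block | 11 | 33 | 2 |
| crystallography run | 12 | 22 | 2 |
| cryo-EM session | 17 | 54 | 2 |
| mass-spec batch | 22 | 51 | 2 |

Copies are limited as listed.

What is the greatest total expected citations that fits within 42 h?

126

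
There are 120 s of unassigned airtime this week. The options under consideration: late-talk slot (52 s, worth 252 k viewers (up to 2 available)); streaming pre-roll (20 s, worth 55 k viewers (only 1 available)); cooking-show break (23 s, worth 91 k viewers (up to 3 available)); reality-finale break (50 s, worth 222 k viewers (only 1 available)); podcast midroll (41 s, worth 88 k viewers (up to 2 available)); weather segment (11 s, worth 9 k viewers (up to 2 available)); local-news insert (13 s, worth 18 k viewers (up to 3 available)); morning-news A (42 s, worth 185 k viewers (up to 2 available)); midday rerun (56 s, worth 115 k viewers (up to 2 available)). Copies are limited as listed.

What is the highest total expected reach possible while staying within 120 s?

528

Filling by ratio: 2×late-talk slot + local-news insert for 522, with 3 s left unused.
Dropping late-talk slot and local-news insert frees 65 s; slotting in cooking-show break + morning-news A (65 s) lifts the total to 528 at 117 s.
Every other selection either busts 120 s or exceeds an availability limit or fails to beat 528.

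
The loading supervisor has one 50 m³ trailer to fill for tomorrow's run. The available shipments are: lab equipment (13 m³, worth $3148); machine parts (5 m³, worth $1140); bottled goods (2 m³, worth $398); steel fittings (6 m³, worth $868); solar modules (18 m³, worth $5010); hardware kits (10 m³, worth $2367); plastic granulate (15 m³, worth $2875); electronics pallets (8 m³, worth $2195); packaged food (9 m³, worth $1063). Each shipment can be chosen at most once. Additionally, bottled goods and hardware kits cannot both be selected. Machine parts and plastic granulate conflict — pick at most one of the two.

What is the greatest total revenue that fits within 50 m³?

Ranking by ratio (revenue/m³): solar modules 278.33, electronics pallets 274.38, lab equipment 242.15.
Best packing: lab equipment + solar modules + hardware kits + electronics pallets — 49 m³, 12720 total.
No other feasible combination exceeds 12720.

12720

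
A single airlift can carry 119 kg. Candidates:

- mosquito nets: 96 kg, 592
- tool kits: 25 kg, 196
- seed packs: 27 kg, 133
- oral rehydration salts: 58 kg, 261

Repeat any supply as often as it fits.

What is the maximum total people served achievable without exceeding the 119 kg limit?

784

The ratio ordering already packs tightly: 4×tool kits, 100 kg, 784.
The spare 19 kg is too small for any remaining supply, and no exchange beats 784.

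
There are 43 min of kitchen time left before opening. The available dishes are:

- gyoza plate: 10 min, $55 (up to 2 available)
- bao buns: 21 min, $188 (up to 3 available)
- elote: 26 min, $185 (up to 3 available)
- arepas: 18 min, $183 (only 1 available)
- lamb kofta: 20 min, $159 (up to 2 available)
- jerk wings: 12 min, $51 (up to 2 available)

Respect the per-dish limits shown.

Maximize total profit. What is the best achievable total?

376

Greedy by ratio would take bao buns + arepas: 39 min used, total 371.
The 18 min tied up in arepas is better spent on bao buns — total rises to 376 (42 min).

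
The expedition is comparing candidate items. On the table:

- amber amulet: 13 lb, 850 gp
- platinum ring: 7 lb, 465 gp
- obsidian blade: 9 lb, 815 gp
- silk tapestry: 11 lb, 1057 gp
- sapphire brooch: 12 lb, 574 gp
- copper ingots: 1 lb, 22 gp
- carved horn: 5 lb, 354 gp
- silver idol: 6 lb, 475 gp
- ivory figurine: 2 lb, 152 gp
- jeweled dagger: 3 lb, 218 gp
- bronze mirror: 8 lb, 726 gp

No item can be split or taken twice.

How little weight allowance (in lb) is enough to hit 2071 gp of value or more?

Need the lightest bundle worth ≥ 2071.
Taking obsidian blade + silk tapestry + jeweled dagger gives 2090 (≥ 2071) for 23 lb.
Any bundle with less than 23 lb falls short of 2071.

23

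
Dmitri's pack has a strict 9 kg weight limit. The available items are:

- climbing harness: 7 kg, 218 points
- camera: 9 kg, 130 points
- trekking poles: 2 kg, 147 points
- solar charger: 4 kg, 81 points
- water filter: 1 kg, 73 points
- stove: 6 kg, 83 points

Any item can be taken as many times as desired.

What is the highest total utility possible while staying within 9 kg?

The ratio ordering already packs tightly: 4×trekking poles + water filter, 9 kg, 661.
No other feasible combination exceeds 661.

661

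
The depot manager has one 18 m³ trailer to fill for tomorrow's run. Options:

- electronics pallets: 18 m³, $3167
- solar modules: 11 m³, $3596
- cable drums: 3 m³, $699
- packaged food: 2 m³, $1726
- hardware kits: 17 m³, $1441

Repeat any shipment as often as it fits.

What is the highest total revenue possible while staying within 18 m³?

15534

Density check — packaged food 863.00, solar modules 326.91, cable drums 233.00, electronics pallets 175.94 are the best per m³.
Taking 9×packaged food: 18 m³ used, 15534 in revenue.
That's the maximum — no swap from here does better than 15534.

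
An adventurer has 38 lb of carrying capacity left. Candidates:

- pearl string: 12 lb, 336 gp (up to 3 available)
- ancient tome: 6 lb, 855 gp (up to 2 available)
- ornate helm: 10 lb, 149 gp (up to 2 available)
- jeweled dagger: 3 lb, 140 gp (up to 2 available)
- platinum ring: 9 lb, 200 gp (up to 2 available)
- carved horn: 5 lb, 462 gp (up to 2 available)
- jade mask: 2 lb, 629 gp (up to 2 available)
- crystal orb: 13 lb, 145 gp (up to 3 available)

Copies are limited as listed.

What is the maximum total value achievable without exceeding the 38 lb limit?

Taking the top-ratio items first gives 2×ancient tome + 2×jeweled dagger + 2×carved horn + 2×jade mask for 4172 (32 lb).
Replace jeweled dagger with platinum ring: the trade gains 60 net, giving 4232 at 38 lb.
That's the maximum — no swap from here does better than 4232.

4232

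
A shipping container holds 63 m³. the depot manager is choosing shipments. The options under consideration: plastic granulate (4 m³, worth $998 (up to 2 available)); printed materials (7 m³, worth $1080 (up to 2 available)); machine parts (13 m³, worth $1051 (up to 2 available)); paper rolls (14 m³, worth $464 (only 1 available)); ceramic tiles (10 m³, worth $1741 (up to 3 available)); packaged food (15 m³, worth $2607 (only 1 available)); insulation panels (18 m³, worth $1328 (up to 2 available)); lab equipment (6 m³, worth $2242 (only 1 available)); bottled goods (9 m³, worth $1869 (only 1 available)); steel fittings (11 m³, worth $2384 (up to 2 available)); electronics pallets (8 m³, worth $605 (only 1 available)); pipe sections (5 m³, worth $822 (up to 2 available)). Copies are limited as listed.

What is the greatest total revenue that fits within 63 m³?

13696

The ratio heuristic lands on 2×plastic granulate + ceramic tiles + lab equipment + bottled goods + 2×steel fittings + pipe sections (13438) but leaves 3 m³ idle.
Replace pipe sections with printed materials: the trade gains 258 net, giving 13696 at 62 m³.
The spare 1 m³ is too small for any remaining shipment, and no exchange beats 13696.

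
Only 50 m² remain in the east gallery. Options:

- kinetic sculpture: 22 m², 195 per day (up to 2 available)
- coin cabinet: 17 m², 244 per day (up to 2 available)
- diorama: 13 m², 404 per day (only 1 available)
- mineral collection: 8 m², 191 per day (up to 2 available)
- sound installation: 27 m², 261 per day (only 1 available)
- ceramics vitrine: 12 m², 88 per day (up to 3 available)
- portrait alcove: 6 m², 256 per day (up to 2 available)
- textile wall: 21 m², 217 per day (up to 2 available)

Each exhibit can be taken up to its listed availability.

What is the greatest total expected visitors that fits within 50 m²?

1351

Ranking by ratio (expected visitors/m²): portrait alcove 42.67, diorama 31.08, mineral collection 23.88.
Filling by ratio: diorama + 2×mineral collection + 2×portrait alcove for 1298, with 9 m² left unused.
Dropping mineral collection frees 8 m²; slotting in coin cabinet (17 m²) lifts the total to 1351 at 50 m².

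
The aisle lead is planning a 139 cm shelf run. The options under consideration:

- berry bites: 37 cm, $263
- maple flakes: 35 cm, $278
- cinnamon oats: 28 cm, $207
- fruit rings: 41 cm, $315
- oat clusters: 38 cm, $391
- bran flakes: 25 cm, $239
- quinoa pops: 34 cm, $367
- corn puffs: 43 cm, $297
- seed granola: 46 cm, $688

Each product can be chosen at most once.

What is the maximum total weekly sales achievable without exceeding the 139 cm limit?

1525

Density check — seed granola 14.96, quinoa pops 10.79, oat clusters 10.29 are the best per cm.
A density-first pass picks oat clusters + quinoa pops + seed granola — 1446 at 118 cm.
Replace quinoa pops with cinnamon oats + bran flakes: the trade gains 79 net, giving 1525 at 137 cm.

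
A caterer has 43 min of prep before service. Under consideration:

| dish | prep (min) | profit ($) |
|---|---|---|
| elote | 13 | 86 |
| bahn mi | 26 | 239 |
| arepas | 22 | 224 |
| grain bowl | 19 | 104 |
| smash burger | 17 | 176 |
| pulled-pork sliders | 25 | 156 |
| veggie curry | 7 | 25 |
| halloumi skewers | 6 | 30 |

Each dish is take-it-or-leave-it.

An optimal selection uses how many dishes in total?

Best achievable profit is 415.
For example bahn mi + smash burger achieves it, using 43 min.
Any selection reaching 415 contains exactly 2 dishes.

2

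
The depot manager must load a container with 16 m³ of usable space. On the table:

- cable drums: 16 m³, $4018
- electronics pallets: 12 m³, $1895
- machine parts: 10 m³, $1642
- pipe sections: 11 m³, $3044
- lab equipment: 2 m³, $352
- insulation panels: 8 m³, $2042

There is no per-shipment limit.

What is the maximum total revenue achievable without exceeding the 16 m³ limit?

By revenue per m³: pipe sections 276.73, insulation panels 255.25, cable drums 251.12, lab equipment 176.00 lead.
The ratio heuristic lands on pipe sections + 2×lab equipment (3748) but leaves 1 m³ idle.
Dropping pipe sections and 2×lab equipment frees 15 m³; slotting in 2×insulation panels (16 m³) lifts the total to 4084 at 16 m³.

4084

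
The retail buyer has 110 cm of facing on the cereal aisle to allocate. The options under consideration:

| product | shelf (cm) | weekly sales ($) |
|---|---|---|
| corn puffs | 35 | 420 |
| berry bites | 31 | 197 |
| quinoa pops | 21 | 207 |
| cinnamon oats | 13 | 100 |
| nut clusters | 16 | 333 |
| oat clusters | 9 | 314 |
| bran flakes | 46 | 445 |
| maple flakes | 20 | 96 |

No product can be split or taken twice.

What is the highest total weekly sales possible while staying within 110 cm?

1512

The ratio heuristic lands on corn puffs + quinoa pops + cinnamon oats + nut clusters + oat clusters (1374) but leaves 16 cm idle.
The 34 cm tied up in quinoa pops and cinnamon oats is better spent on bran flakes — total rises to 1512 (106 cm).
Runner-up quinoa pops + cinnamon oats + nut clusters + oat clusters + bran flakes tops out at 1399.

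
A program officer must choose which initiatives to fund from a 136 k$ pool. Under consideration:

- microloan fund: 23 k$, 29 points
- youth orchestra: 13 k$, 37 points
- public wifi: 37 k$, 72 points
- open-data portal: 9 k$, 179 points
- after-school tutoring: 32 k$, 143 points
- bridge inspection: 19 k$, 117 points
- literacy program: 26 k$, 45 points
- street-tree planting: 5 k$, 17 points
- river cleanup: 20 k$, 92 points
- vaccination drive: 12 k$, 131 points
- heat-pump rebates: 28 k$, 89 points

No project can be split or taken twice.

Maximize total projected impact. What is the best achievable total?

Density check — open-data portal 19.89, vaccination drive 10.92, bridge inspection 6.16 are the best per k$.
Filling by ratio: open-data portal + after-school tutoring + bridge inspection + street-tree planting + river cleanup + vaccination drive + heat-pump rebates for 768, with 11 k$ left unused.
Replace street-tree planting with youth orchestra: the trade gains 20 net, giving 788 at 133 k$.

788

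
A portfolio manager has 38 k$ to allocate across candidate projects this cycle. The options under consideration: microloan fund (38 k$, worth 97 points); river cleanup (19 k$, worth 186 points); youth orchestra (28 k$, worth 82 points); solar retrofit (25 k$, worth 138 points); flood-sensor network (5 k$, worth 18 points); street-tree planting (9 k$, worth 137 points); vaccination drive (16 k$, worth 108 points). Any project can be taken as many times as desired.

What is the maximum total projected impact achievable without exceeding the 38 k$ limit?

548

The ratio ordering already packs tightly: 4×street-tree planting, 36 k$, 548.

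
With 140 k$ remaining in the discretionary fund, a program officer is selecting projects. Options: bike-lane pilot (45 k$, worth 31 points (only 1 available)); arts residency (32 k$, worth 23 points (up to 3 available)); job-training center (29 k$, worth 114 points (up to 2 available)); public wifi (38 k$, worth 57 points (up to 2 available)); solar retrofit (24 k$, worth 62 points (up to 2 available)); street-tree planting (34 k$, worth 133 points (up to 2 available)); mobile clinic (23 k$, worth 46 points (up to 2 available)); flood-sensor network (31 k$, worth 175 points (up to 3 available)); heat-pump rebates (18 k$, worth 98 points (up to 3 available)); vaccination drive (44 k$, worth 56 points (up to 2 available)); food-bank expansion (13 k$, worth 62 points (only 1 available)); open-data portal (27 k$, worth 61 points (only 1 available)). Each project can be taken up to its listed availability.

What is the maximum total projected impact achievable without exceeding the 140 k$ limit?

Ranking by ratio (projected impact/k$): flood-sensor network 5.65, heat-pump rebates 5.44, food-bank expansion 4.77.
Filling by ratio: 3×flood-sensor network + 2×heat-pump rebates for 721, with 11 k$ left unused.
Dropping heat-pump rebates frees 18 k$; slotting in job-training center (29 k$) lifts the total to 737 at 140 k$.
No other feasible combination exceeds 737.

737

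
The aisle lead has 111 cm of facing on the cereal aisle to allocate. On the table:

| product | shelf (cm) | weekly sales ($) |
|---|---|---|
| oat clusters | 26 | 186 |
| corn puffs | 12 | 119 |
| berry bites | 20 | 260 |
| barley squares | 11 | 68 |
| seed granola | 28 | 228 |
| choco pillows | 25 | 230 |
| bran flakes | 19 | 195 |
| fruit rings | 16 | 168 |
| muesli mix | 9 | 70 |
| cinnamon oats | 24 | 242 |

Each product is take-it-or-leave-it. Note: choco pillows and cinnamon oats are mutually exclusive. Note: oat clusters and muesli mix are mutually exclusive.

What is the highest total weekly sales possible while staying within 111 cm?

1122

By weekly sales per cm: berry bites 13.00, fruit rings 10.50, bran flakes 10.26, cinnamon oats 10.08 lead.
Corn puffs + berry bites + barley squares + bran flakes + fruit rings + muesli mix + cinnamon oats uses 111 of the 111 cm and totals 1122.
The closest alternative, berry bites + seed granola + bran flakes + fruit rings + cinnamon oats, reaches only 1093.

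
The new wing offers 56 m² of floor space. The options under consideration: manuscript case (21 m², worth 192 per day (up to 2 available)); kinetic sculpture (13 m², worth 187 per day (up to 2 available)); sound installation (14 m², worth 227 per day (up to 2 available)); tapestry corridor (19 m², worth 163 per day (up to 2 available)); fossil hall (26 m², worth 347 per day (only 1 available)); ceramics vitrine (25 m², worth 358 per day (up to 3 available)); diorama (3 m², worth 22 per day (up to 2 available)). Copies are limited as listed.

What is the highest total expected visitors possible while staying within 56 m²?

834

A density-first pass picks 2×kinetic sculpture + 2×sound installation — 828 at 54 m².
Dropping 2×kinetic sculpture frees 26 m²; slotting in ceramics vitrine + diorama (28 m²) lifts the total to 834 at 56 m².
Every other selection either busts 56 m² or exceeds an availability limit or fails to beat 834.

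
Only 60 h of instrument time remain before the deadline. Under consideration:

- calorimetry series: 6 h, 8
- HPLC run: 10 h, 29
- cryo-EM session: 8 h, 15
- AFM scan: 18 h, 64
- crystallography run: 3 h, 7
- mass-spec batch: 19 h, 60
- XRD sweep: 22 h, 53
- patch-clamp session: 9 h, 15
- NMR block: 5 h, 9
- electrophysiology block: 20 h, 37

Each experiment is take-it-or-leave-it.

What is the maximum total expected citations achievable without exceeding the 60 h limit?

177

Taking the top-ratio experiments first gives HPLC run + cryo-EM session + AFM scan + crystallography run + mass-spec batch for 175 (58 h).
Dropping HPLC run and cryo-EM session and crystallography run frees 21 h; slotting in XRD sweep (22 h) lifts the total to 177 at 59 h.
HPLC run + cryo-EM session + AFM scan + mass-spec batch + NMR block (60 h) also reaches 177 — a tie, but nothing goes higher.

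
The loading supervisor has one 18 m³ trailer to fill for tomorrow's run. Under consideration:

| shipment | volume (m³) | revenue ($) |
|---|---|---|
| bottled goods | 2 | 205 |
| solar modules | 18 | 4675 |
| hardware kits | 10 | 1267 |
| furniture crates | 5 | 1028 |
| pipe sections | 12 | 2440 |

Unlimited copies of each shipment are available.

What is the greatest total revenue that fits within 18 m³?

4675

Density check — solar modules 259.72, furniture crates 205.60, pipe sections 203.33, hardware kits 126.70 are the best per m³.
Solar modules uses 18 of the 18 m³ and totals 4675.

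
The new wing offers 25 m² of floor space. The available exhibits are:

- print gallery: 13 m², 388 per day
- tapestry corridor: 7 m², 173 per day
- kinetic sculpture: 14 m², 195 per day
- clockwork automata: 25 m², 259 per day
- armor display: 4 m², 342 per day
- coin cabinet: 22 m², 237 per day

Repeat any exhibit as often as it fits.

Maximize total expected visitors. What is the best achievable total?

2052

By expected visitors per m²: armor display 85.50, print gallery 29.85, tapestry corridor 24.71, kinetic sculpture 13.93 lead.
The ratio ordering already packs tightly: 6×armor display, 24 m², 2052.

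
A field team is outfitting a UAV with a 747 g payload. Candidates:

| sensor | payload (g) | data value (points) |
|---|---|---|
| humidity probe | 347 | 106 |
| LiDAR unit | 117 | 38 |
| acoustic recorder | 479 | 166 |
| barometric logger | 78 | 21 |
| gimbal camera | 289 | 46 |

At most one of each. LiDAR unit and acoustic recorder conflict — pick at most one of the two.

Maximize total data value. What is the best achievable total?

187

By data value per g: acoustic recorder 0.35, LiDAR unit 0.32, humidity probe 0.31 lead.
Best packing: acoustic recorder + barometric logger — 557 g, 187 total.
Runner-up humidity probe + barometric logger + gimbal camera tops out at 173.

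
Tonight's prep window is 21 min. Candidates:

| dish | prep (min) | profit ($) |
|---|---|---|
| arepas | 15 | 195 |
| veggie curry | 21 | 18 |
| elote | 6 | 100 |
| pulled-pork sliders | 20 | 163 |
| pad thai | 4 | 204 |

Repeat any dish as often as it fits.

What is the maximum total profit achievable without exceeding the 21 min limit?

5×pad thai uses 20 of the 21 min and totals 1020.
Nothing else within 21 min beats 1020.

1020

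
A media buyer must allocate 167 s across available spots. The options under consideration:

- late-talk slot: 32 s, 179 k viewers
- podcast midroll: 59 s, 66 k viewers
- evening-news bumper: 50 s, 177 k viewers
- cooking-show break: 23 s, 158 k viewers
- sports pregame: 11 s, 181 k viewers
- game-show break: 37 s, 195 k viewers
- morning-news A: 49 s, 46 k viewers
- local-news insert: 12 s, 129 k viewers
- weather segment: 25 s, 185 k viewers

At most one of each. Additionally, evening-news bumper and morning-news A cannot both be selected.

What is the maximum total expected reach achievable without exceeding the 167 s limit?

1046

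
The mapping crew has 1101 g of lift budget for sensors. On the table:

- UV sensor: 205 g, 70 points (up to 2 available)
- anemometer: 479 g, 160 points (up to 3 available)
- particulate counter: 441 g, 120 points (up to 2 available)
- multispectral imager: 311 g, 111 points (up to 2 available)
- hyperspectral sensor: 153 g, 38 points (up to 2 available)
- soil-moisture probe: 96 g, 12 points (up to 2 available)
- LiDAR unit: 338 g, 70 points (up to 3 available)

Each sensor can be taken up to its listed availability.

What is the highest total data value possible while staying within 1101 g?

382

Taking the top-ratio sensors first gives 2×UV sensor + 2×multispectral imager for 362 (1032 g).
The 410 g tied up in 2×UV sensor is better spent on anemometer — total rises to 382 (1101 g).
No other feasible combination exceeds 382.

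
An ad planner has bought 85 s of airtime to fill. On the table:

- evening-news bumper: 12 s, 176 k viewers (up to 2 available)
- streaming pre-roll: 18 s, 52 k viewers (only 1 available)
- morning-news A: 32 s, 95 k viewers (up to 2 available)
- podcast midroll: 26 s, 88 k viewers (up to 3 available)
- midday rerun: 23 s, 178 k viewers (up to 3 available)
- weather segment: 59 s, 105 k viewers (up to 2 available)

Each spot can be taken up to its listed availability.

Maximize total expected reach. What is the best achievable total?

710

Greedy by ratio would take 2×evening-news bumper + 2×midday rerun: 70 s used, total 708.
Replace evening-news bumper with midday rerun: the trade gains 2 net, giving 710 at 81 s.
The spare 4 s is too small for any remaining spot, and no exchange beats 710.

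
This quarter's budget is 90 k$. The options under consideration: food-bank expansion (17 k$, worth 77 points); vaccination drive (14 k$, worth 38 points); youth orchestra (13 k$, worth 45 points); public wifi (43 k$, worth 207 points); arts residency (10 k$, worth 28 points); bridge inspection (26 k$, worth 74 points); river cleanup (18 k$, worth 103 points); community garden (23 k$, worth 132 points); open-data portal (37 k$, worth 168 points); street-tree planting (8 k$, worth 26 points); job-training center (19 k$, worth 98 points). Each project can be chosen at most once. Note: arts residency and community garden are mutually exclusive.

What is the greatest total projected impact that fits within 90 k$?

455

Ranking by ratio (projected impact/k$): community garden 5.74, river cleanup 5.72, job-training center 5.16.
Taking food-bank expansion + youth orchestra + river cleanup + community garden + job-training center: 90 k$ used, 455 in projected impact.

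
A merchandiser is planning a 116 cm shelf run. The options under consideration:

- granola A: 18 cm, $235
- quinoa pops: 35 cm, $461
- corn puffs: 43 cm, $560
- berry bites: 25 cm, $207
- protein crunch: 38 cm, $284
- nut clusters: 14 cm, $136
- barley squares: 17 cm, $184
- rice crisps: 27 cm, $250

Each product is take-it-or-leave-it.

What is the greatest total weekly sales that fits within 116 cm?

1440

Ranking by ratio (weekly sales/cm): quinoa pops 13.17, granola A 13.06, corn puffs 13.02.
The ratio ordering already packs tightly: granola A + quinoa pops + corn puffs + barley squares, 113 cm, 1440.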